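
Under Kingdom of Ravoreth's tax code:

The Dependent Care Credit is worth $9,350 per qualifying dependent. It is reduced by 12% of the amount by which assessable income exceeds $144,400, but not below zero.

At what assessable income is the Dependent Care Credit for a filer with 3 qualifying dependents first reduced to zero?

$378,150

Full credit = 3 × $9,350 = $28,050.
The credit falls by 12% of each dollar above $144,400, so it reaches zero when the excess is $28,050 / 12% = $233,750: income = $144,400 + $233,750 = $378,150.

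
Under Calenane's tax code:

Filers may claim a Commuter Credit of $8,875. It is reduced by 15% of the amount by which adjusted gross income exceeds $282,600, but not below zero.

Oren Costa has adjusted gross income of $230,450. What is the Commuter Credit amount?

Commuter Credit: $230,450 is at or below the $282,600 threshold, so the full $8,875 applies.

$8,875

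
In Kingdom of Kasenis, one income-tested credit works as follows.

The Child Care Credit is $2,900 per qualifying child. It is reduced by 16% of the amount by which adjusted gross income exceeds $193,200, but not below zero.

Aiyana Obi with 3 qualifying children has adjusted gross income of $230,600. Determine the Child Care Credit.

$2,716

Child Care Credit: base = 3 × $2,900 = $8,700. 16% of the $37,400 excess over $193,200 is $5,984; credit = $8,700 − $5,984 = $2,716.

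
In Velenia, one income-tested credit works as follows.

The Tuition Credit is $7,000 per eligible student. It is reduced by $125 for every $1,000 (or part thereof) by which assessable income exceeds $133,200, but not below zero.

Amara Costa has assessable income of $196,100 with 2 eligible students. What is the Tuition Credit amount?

$6,125

Tuition Credit: base = 2 × $7,000 = $14,000. income exceeds $133,200 by $62,900, which is 63 full-or-partial $1,000 increments; reduction = 63 × $125 = $7,875, leaving $6,125.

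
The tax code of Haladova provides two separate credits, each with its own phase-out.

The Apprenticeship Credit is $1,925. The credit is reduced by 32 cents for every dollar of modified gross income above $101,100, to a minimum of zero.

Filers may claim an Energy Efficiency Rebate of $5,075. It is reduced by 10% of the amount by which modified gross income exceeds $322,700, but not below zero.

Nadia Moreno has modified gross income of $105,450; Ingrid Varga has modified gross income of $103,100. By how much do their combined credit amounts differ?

$752

Nadia ($105,450): Apprenticeship Credit: 32% of the $4,350 excess over $101,100 is $1,392; credit = $1,925 − $1,392 = $533. Energy Efficiency Rebate: $105,450 is at or below the $322,700 threshold, so the full $5,075 applies. total $533 + $5,075 = $5,608
Ingrid ($103,100): Apprenticeship Credit: 32% of the $2,000 excess over $101,100 is $640; credit = $1,925 − $640 = $1,285. Energy Efficiency Rebate: $103,100 is at or below the $322,700 threshold, so the full $5,075 applies. total $1,285 + $5,075 = $6,360
Difference: |$5,608 − $6,360| = $752.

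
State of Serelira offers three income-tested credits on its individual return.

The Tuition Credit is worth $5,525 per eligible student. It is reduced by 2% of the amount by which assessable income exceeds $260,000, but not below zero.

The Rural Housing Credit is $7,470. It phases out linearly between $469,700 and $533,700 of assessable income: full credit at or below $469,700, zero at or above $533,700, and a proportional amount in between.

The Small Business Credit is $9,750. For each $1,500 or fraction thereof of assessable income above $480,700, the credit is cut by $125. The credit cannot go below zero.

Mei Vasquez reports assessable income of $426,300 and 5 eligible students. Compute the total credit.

Tuition Credit: base = 5 × $5,525 = $27,625. 2% of the $166,300 excess over $260,000 is $3,326; credit = $27,625 − $3,326 = $24,299.
Rural Housing Credit: $426,300 is at or below the $469,700 threshold, so the full $7,470 applies.
Small Business Credit: $426,300 is at or below the $480,700 threshold, so the full $9,750 applies.
Total: $24,299 + $7,470 + $9,750 = $41,519.

$41,519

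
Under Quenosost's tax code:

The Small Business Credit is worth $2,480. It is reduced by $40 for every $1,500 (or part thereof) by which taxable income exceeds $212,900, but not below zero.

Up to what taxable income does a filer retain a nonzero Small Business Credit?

$304,400

After 61 increments the reduction is 61 × $40 = $2,440, leaving $40; one more increment wipes it out. Increment 61 ends at excess 61 × $1,500 = $91,500, so the highest qualifying income is $212,900 + $91,500 = $304,400.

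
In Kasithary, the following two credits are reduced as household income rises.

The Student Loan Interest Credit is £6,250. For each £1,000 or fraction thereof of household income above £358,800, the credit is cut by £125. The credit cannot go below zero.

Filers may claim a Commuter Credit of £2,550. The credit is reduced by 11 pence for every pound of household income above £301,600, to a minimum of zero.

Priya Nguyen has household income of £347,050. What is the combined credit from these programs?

Student Loan Interest Credit: £347,050 is at or below the £358,800 threshold, so the full £6,250 applies.
Commuter Credit: 11% of the £45,450 excess over £301,600 is £4,999.50 ≥ base, so the credit is £0.
Total: £6,250 + £0 = £6,250.

£6,250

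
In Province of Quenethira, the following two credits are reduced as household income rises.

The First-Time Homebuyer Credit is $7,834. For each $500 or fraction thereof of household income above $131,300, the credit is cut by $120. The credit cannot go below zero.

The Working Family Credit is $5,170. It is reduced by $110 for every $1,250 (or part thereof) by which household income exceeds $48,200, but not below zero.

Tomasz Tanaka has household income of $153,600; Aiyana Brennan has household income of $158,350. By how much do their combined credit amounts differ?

$1,200

Tomasz ($153,600): First-Time Homebuyer Credit: income exceeds $131,300 by $22,300, which is 45 full-or-partial $500 increments; reduction = 45 × $120 = $5,400, leaving $2,434. Working Family Credit: income exceeds $48,200 by $105,400 → 85 increments × $110 = $9,350 ≥ base, so the credit is $0. total $2,434 + $0 = $2,434
Aiyana ($158,350): First-Time Homebuyer Credit: income exceeds $131,300 by $27,050, which is 55 full-or-partial $500 increments; reduction = 55 × $120 = $6,600, leaving $1,234. Working Family Credit: income exceeds $48,200 by $110,150 → 89 increments × $110 = $9,790 ≥ base, so the credit is $0. total $1,234 + $0 = $1,234
Difference: |$2,434 − $1,234| = $1,200.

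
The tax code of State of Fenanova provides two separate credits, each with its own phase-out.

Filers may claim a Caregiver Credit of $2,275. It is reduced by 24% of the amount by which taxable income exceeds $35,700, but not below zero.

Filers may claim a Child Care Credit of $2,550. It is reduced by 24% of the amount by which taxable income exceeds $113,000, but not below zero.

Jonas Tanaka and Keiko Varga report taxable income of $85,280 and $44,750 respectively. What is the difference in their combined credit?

$103

Jonas ($85,280): Caregiver Credit: 24% of the $49,580 excess over $35,700 is $11,899.20 ≥ base, so the credit is $0. Child Care Credit: $85,280 is at or below the $113,000 threshold, so the full $2,550 applies. total $0 + $2,550 = $2,550
Keiko ($44,750): Caregiver Credit: 24% of the $9,050 excess over $35,700 is $2,172; credit = $2,275 − $2,172 = $103. Child Care Credit: $44,750 is at or below the $113,000 threshold, so the full $2,550 applies. total $103 + $2,550 = $2,653
Difference: |$2,550 − $2,653| = $103.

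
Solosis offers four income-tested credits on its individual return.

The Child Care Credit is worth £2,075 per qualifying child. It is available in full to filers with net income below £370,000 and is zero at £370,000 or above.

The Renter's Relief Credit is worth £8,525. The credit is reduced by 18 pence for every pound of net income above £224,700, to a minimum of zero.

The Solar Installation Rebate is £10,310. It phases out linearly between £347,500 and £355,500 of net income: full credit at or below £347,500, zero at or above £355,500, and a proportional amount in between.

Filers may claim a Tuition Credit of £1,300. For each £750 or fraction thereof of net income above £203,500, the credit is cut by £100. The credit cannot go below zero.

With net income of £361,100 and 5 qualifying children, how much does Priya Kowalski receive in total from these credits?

Child Care Credit: base = 5 × £2,075 = £10,375. £361,100 is below the £370,000 cutoff, so the full £10,375 applies.
Renter's Relief Credit: 18% of the £136,400 excess over £224,700 is £24,552 ≥ base, so the credit is £0.
Solar Installation Rebate: £361,100 is at or above £355,500, so the credit is £0.
Tuition Credit: income exceeds £203,500 by £157,600 → 211 increments × £100 = £21,100 ≥ base, so the credit is £0.
Total: £10,375 + £0 + £0 + £0 = £10,375.

£10,375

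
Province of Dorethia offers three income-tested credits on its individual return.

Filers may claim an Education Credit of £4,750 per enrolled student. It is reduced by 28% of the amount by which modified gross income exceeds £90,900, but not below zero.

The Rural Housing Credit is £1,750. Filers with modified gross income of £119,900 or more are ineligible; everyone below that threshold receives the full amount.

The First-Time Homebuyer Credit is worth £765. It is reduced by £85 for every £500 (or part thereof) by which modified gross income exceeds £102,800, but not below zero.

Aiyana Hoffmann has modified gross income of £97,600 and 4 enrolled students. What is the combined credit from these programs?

£19,639

Education Credit: base = 4 × £4,750 = £19,000. 28% of the £6,700 excess over £90,900 is £1,876; credit = £19,000 − £1,876 = £17,124.
Rural Housing Credit: £97,600 is below the £119,900 cutoff, so the full £1,750 applies.
First-Time Homebuyer Credit: £97,600 is at or below the £102,800 threshold, so the full £765 applies.
Total: £17,124 + £1,750 + £765 = £19,639.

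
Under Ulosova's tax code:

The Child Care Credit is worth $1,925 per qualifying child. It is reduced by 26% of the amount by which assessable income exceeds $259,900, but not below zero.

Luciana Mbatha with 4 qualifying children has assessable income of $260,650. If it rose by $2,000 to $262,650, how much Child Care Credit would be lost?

$520

At $260,650 — base = 4 × $1,925 = $7,700. 26% of the $750 excess over $259,900 is $195; credit = $7,700 − $195 = $7,505.
At $262,650 — base = 4 × $1,925 = $7,700. 26% of the $2,750 excess over $259,900 is $715; credit = $7,700 − $715 = $6,985.
Lost: $7,505 − $6,985 = $520.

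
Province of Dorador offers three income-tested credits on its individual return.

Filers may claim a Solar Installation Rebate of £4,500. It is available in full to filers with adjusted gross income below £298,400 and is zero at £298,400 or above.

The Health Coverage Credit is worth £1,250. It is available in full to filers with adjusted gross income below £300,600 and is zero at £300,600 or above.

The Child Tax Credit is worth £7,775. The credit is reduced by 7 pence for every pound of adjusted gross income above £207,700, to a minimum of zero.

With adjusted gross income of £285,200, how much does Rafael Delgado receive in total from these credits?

Solar Installation Rebate: £285,200 is below the £298,400 cutoff, so the full £4,500 applies.
Health Coverage Credit: £285,200 is below the £300,600 cutoff, so the full £1,250 applies.
Child Tax Credit: 7% of the £77,500 excess over £207,700 is £5,425; credit = £7,775 − £5,425 = £2,350.
Total: £4,500 + £1,250 + £2,350 = £8,100.

£8,100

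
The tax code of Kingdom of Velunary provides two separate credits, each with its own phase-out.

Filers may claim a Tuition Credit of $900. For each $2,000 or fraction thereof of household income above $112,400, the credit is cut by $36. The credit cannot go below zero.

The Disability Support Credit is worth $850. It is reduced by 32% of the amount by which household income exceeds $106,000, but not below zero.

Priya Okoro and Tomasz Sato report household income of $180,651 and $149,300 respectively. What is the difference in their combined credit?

$216

Priya ($180,651): Tuition Credit: income exceeds $112,400 by $68,251 → 35 increments × $36 = $1,260 ≥ base, so the credit is $0. Disability Support Credit: 32% of the $74,651 excess over $106,000 is $23,888.32 ≥ base, so the credit is $0. total $0 + $0 = $0
Tomasz ($149,300): Tuition Credit: income exceeds $112,400 by $36,900, which is 19 full-or-partial $2,000 increments; reduction = 19 × $36 = $684, leaving $216. Disability Support Credit: 32% of the $43,300 excess over $106,000 is $13,856 ≥ base, so the credit is $0. total $216 + $0 = $216
Difference: |$0 − $216| = $216.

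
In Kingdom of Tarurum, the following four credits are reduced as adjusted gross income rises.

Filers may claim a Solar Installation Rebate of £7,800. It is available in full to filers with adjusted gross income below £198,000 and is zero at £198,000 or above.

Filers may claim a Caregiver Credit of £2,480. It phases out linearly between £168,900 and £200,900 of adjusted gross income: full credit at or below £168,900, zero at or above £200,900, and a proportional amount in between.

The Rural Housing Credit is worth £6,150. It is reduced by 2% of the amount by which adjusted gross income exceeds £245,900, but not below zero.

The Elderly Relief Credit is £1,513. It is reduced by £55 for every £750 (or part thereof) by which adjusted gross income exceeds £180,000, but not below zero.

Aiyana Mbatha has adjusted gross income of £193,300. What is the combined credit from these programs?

£15,062

Solar Installation Rebate: £193,300 is below the £198,000 cutoff, so the full £7,800 applies.
Caregiver Credit: £193,300 is £24,400 into a £32,000 phase-out range, leaving 7,600/32,000 of the credit: £2,480 × 7,600/32,000 = £589.
Rural Housing Credit: £193,300 is at or below the £245,900 threshold, so the full £6,150 applies.
Elderly Relief Credit: income exceeds £180,000 by £13,300, which is 18 full-or-partial £750 increments; reduction = 18 × £55 = £990, leaving £523.
Total: £7,800 + £589 + £6,150 + £523 = £15,062.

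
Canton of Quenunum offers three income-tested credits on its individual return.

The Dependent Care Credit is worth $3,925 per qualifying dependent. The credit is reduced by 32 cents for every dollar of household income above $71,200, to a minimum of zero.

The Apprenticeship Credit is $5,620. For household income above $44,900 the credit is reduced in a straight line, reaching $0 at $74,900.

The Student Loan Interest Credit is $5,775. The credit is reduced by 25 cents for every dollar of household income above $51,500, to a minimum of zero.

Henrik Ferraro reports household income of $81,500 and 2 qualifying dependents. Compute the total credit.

Dependent Care Credit: base = 2 × $3,925 = $7,850. 32% of the $10,300 excess over $71,200 is $3,296; credit = $7,850 − $3,296 = $4,554.
Apprenticeship Credit: $81,500 is at or above $74,900, so the credit is $0.
Student Loan Interest Credit: 25% of the $30,000 excess over $51,500 is $7,500 ≥ base, so the credit is $0.
Total: $4,554 + $0 + $0 = $4,554.

$4,554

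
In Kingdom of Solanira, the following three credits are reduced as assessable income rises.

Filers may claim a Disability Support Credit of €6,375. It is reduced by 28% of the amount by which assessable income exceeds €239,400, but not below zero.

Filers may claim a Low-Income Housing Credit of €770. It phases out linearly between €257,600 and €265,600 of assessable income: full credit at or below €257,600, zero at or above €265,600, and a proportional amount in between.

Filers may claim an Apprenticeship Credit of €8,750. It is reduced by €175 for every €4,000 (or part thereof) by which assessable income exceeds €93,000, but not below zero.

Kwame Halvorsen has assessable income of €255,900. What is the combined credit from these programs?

Disability Support Credit: 28% of the €16,500 excess over €239,400 is €4,620; credit = €6,375 − €4,620 = €1,755.
Low-Income Housing Credit: €255,900 is at or below the €257,600 threshold, so the full €770 applies.
Apprenticeship Credit: income exceeds €93,000 by €162,900, which is 41 full-or-partial €4,000 increments; reduction = 41 × €175 = €7,175, leaving €1,575.
Total: €1,755 + €770 + €1,575 = €4,100.

€4,100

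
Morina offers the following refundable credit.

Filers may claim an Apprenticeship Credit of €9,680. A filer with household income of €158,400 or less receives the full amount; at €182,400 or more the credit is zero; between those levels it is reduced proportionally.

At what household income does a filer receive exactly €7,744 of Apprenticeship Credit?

€163,200

€7,744 is 7,744/9,680 of the full €9,680, so 1,936/9,680 of the €24,000 range has been used: income = €158,400 + €24,000 × 1,936/9,680 = €163,200.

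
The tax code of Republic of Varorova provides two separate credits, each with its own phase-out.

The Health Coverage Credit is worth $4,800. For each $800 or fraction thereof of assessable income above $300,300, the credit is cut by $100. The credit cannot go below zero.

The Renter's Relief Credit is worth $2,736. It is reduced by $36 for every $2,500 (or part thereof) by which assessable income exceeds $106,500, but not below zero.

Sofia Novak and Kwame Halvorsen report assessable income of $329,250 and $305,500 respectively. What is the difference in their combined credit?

$3,000

Sofia ($329,250): Health Coverage Credit: income exceeds $300,300 by $28,950, which is 37 full-or-partial $800 increments; reduction = 37 × $100 = $3,700, leaving $1,100. Renter's Relief Credit: income exceeds $106,500 by $222,750 → 90 increments × $36 = $3,240 ≥ base, so the credit is $0. total $1,100 + $0 = $1,100
Kwame ($305,500): Health Coverage Credit: income exceeds $300,300 by $5,200, which is 7 full-or-partial $800 increments; reduction = 7 × $100 = $700, leaving $4,100. Renter's Relief Credit: income exceeds $106,500 by $199,000 → 80 increments × $36 = $2,880 ≥ base, so the credit is $0. total $4,100 + $0 = $4,100
Difference: |$1,100 − $4,100| = $3,000.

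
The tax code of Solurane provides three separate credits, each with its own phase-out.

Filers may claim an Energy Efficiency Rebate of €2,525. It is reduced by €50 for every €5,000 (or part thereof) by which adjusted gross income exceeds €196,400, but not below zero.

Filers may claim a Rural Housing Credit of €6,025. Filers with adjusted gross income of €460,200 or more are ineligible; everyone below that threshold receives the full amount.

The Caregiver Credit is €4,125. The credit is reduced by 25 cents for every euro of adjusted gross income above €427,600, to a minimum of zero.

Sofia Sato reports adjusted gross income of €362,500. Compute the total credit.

Energy Efficiency Rebate: income exceeds €196,400 by €166,100, which is 34 full-or-partial €5,000 increments; reduction = 34 × €50 = €1,700, leaving €825.
Rural Housing Credit: €362,500 is below the €460,200 cutoff, so the full €6,025 applies.
Caregiver Credit: €362,500 is at or below the €427,600 threshold, so the full €4,125 applies.
Total: €825 + €6,025 + €4,125 = €10,975.

€10,975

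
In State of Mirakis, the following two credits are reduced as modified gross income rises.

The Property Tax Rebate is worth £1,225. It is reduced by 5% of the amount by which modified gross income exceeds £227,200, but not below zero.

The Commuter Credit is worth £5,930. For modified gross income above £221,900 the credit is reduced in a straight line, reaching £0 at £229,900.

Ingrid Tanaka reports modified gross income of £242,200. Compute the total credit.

Property Tax Rebate: 5% of the £15,000 excess over £227,200 is £750; credit = £1,225 − £750 = £475.
Commuter Credit: £242,200 is at or above £229,900, so the credit is £0.
Total: £475 + £0 = £475.

£475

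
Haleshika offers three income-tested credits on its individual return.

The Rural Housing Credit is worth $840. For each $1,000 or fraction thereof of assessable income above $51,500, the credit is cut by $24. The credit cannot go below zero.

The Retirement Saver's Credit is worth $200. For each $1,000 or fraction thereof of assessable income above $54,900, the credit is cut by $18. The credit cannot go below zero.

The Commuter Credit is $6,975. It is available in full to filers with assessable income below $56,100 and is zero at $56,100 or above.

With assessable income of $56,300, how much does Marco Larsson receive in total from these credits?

Rural Housing Credit: income exceeds $51,500 by $4,800, which is 5 full-or-partial $1,000 increments; reduction = 5 × $24 = $120, leaving $720.
Retirement Saver's Credit: income exceeds $54,900 by $1,400, which is 2 full-or-partial $1,000 increments; reduction = 2 × $18 = $36, leaving $164.
Commuter Credit: $56,300 meets or exceeds the $56,100 cutoff, so the credit is $0.
Total: $720 + $164 + $0 = $884.

$884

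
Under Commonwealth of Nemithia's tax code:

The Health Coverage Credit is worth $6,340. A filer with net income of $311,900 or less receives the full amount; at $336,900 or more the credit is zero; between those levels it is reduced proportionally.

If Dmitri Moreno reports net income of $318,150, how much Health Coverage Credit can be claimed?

Health Coverage Credit: $318,150 is $6,250 into a $25,000 phase-out range, leaving 18,750/25,000 of the credit: $6,340 × 18,750/25,000 = $4,755.

$4,755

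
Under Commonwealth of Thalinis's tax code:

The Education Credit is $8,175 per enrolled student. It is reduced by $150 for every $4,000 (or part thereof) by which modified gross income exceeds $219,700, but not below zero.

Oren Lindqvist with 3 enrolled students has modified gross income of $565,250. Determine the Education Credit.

Education Credit: base = 3 × $8,175 = $24,525. income exceeds $219,700 by $345,550, which is 87 full-or-partial $4,000 increments; reduction = 87 × $150 = $13,050, leaving $11,475.

$11,475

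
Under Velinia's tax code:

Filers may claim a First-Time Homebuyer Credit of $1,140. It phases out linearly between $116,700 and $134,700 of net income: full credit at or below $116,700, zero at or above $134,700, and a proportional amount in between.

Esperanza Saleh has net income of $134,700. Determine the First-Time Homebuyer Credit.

$0

First-Time Homebuyer Credit: $134,700 is at or above $134,700, so the credit is $0.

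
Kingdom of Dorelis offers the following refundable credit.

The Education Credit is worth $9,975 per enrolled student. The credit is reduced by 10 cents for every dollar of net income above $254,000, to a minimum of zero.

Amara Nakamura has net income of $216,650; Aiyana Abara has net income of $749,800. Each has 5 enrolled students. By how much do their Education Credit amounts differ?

$49,580

Amara ($216,650): Education Credit: base = 5 × $9,975 = $49,875. $216,650 is at or below the $254,000 threshold, so the full $49,875 applies.
Aiyana ($749,800): Education Credit: base = 5 × $9,975 = $49,875. 10% of the $495,800 excess over $254,000 is $49,580; credit = $49,875 − $49,580 = $295.
Difference: |$49,875 − $295| = $49,580.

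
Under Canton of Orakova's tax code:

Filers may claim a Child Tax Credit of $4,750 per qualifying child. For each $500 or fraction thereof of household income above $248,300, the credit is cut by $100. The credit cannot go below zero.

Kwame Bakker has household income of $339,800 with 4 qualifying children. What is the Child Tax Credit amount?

Child Tax Credit: base = 4 × $4,750 = $19,000. income exceeds $248,300 by $91,500, which is 183 full-or-partial $500 increments; reduction = 183 × $100 = $18,300, leaving $700.

$700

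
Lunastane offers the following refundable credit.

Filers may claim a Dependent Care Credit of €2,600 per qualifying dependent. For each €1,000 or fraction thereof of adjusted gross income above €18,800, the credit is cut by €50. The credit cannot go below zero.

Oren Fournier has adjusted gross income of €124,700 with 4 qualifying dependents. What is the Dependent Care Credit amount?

€5,100

Dependent Care Credit: base = 4 × €2,600 = €10,400. income exceeds €18,800 by €105,900, which is 106 full-or-partial €1,000 increments; reduction = 106 × €50 = €5,300, leaving €5,100.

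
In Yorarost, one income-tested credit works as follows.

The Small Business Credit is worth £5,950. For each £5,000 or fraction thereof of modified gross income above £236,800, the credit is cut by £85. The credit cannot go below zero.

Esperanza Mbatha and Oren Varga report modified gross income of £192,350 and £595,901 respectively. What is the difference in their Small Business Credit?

Esperanza (£192,350): Small Business Credit: £192,350 is at or below the £236,800 threshold, so the full £5,950 applies.
Oren (£595,901): Small Business Credit: income exceeds £236,800 by £359,101 → 72 increments × £85 = £6,120 ≥ base, so the credit is £0.
Difference: |£5,950 − £0| = £5,950.

£5,950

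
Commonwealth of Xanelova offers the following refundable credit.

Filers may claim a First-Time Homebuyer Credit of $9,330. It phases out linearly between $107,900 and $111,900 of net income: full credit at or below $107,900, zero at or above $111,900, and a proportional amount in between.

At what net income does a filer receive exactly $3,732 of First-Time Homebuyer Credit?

$3,732 is 3,732/9,330 of the full $9,330, so 5,598/9,330 of the $4,000 range has been used: income = $107,900 + $4,000 × 5,598/9,330 = $110,300.

$110,300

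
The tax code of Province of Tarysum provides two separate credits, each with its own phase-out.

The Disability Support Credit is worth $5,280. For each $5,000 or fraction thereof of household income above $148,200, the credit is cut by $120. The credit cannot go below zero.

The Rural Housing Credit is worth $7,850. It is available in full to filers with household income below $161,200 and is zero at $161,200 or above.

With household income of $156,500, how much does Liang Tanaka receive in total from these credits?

Disability Support Credit: income exceeds $148,200 by $8,300, which is 2 full-or-partial $5,000 increments; reduction = 2 × $120 = $240, leaving $5,040.
Rural Housing Credit: $156,500 is below the $161,200 cutoff, so the full $7,850 applies.
Total: $5,040 + $7,850 = $12,890.

$12,890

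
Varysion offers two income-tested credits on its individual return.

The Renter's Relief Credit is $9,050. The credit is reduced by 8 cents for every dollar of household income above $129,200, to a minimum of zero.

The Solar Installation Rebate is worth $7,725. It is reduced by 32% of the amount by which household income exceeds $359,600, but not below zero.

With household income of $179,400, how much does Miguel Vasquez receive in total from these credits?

Renter's Relief Credit: 8% of the $50,200 excess over $129,200 is $4,016; credit = $9,050 − $4,016 = $5,034.
Solar Installation Rebate: $179,400 is at or below the $359,600 threshold, so the full $7,725 applies.
Total: $5,034 + $7,725 = $12,759.

$12,759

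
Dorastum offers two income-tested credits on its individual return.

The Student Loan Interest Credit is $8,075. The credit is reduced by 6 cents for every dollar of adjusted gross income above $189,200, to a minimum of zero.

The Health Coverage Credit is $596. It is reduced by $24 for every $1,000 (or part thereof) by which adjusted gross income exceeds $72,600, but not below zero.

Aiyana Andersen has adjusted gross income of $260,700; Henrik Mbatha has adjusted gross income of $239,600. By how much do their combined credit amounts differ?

$1,266

Aiyana ($260,700): Student Loan Interest Credit: 6% of the $71,500 excess over $189,200 is $4,290; credit = $8,075 − $4,290 = $3,785. Health Coverage Credit: income exceeds $72,600 by $188,100 → 189 increments × $24 = $4,536 ≥ base, so the credit is $0. total $3,785 + $0 = $3,785
Henrik ($239,600): Student Loan Interest Credit: 6% of the $50,400 excess over $189,200 is $3,024; credit = $8,075 − $3,024 = $5,051. Health Coverage Credit: income exceeds $72,600 by $167,000 → 167 increments × $24 = $4,008 ≥ base, so the credit is $0. total $5,051 + $0 = $5,051
Difference: |$3,785 − $5,051| = $1,266.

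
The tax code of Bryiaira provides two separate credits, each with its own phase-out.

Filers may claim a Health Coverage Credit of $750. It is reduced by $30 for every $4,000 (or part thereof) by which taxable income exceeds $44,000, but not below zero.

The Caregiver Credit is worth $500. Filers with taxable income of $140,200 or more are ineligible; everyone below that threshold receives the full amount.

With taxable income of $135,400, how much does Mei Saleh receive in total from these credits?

$560

Health Coverage Credit: income exceeds $44,000 by $91,400, which is 23 full-or-partial $4,000 increments; reduction = 23 × $30 = $690, leaving $60.
Caregiver Credit: $135,400 is below the $140,200 cutoff, so the full $500 applies.
Total: $60 + $500 = $560.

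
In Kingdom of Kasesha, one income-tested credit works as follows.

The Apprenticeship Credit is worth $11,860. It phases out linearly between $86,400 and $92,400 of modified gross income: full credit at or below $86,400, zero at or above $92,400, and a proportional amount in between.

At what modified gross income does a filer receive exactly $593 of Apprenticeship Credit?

$92,100

$593 is 593/11,860 of the full $11,860, so 11,267/11,860 of the $6,000 range has been used: income = $86,400 + $6,000 × 11,267/11,860 = $92,100.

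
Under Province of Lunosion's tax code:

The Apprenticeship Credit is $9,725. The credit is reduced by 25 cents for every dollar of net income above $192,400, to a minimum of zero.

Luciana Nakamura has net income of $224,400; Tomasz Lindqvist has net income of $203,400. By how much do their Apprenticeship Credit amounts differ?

Luciana ($224,400): Apprenticeship Credit: 25% of the $32,000 excess over $192,400 is $8,000; credit = $9,725 − $8,000 = $1,725.
Tomasz ($203,400): Apprenticeship Credit: 25% of the $11,000 excess over $192,400 is $2,750; credit = $9,725 − $2,750 = $6,975.
Difference: |$1,725 − $6,975| = $5,250.

$5,250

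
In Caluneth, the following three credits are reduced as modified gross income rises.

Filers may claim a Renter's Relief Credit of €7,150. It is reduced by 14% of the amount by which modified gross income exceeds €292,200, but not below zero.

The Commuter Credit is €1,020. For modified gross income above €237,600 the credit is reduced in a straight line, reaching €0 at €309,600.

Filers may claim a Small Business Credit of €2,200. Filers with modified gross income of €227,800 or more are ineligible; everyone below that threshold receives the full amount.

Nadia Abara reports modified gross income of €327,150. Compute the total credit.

Renter's Relief Credit: 14% of the €34,950 excess over €292,200 is €4,893; credit = €7,150 − €4,893 = €2,257.
Commuter Credit: €327,150 is at or above €309,600, so the credit is €0.
Small Business Credit: €327,150 meets or exceeds the €227,800 cutoff, so the credit is €0.
Total: €2,257 + €0 + €0 = €2,257.

€2,257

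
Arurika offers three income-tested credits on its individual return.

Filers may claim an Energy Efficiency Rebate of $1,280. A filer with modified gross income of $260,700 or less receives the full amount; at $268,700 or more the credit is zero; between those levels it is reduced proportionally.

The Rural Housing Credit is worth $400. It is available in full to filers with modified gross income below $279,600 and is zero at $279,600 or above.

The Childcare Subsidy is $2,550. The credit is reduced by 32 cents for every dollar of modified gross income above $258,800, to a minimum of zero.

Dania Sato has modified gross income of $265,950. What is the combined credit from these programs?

Energy Efficiency Rebate: $265,950 is $5,250 into a $8,000 phase-out range, leaving 2,750/8,000 of the credit: $1,280 × 2,750/8,000 = $440.
Rural Housing Credit: $265,950 is below the $279,600 cutoff, so the full $400 applies.
Childcare Subsidy: 32% of the $7,150 excess over $258,800 is $2,288; credit = $2,550 − $2,288 = $262.
Total: $440 + $400 + $262 = $1,102.

$1,102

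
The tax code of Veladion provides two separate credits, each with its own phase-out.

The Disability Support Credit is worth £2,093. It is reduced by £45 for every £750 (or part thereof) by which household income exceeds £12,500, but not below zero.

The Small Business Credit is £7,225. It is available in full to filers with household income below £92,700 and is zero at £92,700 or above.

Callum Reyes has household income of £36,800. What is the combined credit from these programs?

Disability Support Credit: income exceeds £12,500 by £24,300, which is 33 full-or-partial £750 increments; reduction = 33 × £45 = £1,485, leaving £608.
Small Business Credit: £36,800 is below the £92,700 cutoff, so the full £7,225 applies.
Total: £608 + £7,225 = £7,833.

£7,833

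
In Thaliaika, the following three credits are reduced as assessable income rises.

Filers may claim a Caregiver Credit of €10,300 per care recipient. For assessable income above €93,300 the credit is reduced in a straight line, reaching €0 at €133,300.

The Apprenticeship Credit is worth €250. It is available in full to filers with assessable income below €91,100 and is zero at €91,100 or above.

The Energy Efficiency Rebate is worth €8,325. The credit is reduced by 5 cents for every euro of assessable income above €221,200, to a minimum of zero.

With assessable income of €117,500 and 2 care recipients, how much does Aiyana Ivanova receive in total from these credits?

€16,462

Caregiver Credit: base = 2 × €10,300 = €20,600. €117,500 is €24,200 into a €40,000 phase-out range, leaving 15,800/40,000 of the credit: €20,600 × 15,800/40,000 = €8,137.
Apprenticeship Credit: €117,500 meets or exceeds the €91,100 cutoff, so the credit is €0.
Energy Efficiency Rebate: €117,500 is at or below the €221,200 threshold, so the full €8,325 applies.
Total: €8,137 + €0 + €8,325 = €16,462.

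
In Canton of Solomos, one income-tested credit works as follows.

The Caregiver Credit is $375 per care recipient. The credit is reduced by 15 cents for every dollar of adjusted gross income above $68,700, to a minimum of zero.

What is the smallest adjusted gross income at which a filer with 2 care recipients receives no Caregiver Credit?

$73,700

Full credit = 2 × $375 = $750.
The credit falls by 15% of each dollar above $68,700, so it reaches zero when the excess is $750 / 15% = $5,000: income = $68,700 + $5,000 = $73,700.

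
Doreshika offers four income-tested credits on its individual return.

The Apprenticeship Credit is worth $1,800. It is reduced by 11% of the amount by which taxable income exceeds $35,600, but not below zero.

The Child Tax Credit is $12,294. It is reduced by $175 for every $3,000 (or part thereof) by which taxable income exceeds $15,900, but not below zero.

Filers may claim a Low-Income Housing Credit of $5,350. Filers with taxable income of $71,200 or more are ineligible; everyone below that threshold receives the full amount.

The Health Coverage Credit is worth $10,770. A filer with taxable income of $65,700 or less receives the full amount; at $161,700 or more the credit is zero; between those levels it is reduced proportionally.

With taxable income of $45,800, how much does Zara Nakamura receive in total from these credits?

Apprenticeship Credit: 11% of the $10,200 excess over $35,600 is $1,122; credit = $1,800 − $1,122 = $678.
Child Tax Credit: income exceeds $15,900 by $29,900, which is 10 full-or-partial $3,000 increments; reduction = 10 × $175 = $1,750, leaving $10,544.
Low-Income Housing Credit: $45,800 is below the $71,200 cutoff, so the full $5,350 applies.
Health Coverage Credit: $45,800 is at or below the $65,700 threshold, so the full $10,770 applies.
Total: $678 + $10,544 + $5,350 + $10,770 = $27,342.

$27,342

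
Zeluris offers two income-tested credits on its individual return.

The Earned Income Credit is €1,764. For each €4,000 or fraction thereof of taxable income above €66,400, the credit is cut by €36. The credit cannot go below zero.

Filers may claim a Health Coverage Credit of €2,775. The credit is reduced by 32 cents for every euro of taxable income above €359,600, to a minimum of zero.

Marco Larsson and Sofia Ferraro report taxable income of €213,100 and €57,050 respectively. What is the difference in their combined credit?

€1,332

Marco (€213,100): Earned Income Credit: income exceeds €66,400 by €146,700, which is 37 full-or-partial €4,000 increments; reduction = 37 × €36 = €1,332, leaving €432. Health Coverage Credit: €213,100 is at or below the €359,600 threshold, so the full €2,775 applies. total €432 + €2,775 = €3,207
Sofia (€57,050): Earned Income Credit: €57,050 is at or below the €66,400 threshold, so the full €1,764 applies. Health Coverage Credit: €57,050 is at or below the €359,600 threshold, so the full €2,775 applies. total €1,764 + €2,775 = €4,539
Difference: |€3,207 − €4,539| = €1,332.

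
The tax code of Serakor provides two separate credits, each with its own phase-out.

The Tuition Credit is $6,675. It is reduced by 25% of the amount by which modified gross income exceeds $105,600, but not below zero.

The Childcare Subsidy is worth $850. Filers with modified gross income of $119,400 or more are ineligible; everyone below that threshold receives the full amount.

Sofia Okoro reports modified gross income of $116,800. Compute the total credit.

Tuition Credit: 25% of the $11,200 excess over $105,600 is $2,800; credit = $6,675 − $2,800 = $3,875.
Childcare Subsidy: $116,800 is below the $119,400 cutoff, so the full $850 applies.
Total: $3,875 + $850 = $4,725.

$4,725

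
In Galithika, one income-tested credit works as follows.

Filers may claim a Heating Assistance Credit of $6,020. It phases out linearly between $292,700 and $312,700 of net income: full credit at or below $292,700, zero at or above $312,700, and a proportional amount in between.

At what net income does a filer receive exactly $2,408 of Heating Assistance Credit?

$2,408 is 2,408/6,020 of the full $6,020, so 3,612/6,020 of the $20,000 range has been used: income = $292,700 + $20,000 × 3,612/6,020 = $304,700.

$304,700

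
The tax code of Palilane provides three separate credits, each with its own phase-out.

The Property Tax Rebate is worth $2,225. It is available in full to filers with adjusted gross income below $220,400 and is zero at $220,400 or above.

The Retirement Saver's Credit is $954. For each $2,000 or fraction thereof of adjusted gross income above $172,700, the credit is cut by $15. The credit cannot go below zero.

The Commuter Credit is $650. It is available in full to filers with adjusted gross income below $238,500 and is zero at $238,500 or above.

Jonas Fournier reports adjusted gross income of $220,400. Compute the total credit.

Property Tax Rebate: $220,400 meets or exceeds the $220,400 cutoff, so the credit is $0.
Retirement Saver's Credit: income exceeds $172,700 by $47,700, which is 24 full-or-partial $2,000 increments; reduction = 24 × $15 = $360, leaving $594.
Commuter Credit: $220,400 is below the $238,500 cutoff, so the full $650 applies.
Total: $0 + $594 + $650 = $1,244.

$1,244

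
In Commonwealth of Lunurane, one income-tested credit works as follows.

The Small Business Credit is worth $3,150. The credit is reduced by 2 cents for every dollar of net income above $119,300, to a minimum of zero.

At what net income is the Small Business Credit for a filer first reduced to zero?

$276,800

The credit falls by 2% of each dollar above $119,300, so it reaches zero when the excess is $3,150 / 2% = $157,500: income = $119,300 + $157,500 = $276,800.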